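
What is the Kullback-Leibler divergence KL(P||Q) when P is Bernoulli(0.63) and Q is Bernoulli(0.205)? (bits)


KL = p*log2(p/q) + (1-p)*log2((1-p)/(1-q)) = 0.63*log2(0.63/0.205) + 0.37*log2(0.37/0.795) = 0.6122

0.6122 bits


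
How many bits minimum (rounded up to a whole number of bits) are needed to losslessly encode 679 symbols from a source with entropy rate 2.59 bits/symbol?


Minimum bits >= n * H = 679 * 2.59 = 1758.61, rounded up to a whole number of bits = 1759

1759 bits


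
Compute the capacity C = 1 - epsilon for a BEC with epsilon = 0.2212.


C = 1 - epsilon = 1 - 0.2212 = 0.7788

0.7788 bits


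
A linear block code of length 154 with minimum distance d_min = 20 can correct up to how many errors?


Correction capability = floor((d-1)/2) = floor((20-1)/2) = 9

9 errors


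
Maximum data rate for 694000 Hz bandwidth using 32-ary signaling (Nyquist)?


Rate = 2 * B * log2(M) = 2 * 694000 * 5.0 = 6940000.0

6940000.0 bps


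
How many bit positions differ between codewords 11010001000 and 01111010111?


Count differing positions: ^ . ^ . ^ . ^ ^ ^ ^ ^ = 8 differences

8


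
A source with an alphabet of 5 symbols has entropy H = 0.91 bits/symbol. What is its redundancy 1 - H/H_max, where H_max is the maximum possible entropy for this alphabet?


H_max = log2(K) = log2(5) = 2.3219 bits/symbol. Redundancy = 1 - H/H_max = 1 - 0.91/2.3219 = 1 - 0.3919 = 0.6081

0.6081


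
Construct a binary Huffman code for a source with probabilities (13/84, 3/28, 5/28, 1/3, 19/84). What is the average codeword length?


Huffman construction (repeatedly merge the two least-probable nodes; each merge adds 1 bit to every symbol beneath it): 3/28 + 13/84 = 11/42; 5/28 + 19/84 = 17/42; 11/42 + 1/3 = 25/42; 17/42 + 25/42 = 1. Resulting codeword lengths (in the order the probabilities were given): (3, 3, 2, 2, 2). L_avg = sum(p_i * l_i) = 13/84*3 + 3/28*3 + 5/28*2 + 1/3*2 + 19/84*2 = 95/42 = 2.2619

2.2619 bits


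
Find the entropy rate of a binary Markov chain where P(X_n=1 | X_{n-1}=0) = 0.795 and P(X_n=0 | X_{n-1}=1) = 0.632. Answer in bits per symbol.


Stationary distribution: pi_0 = p10/(p01+p10) = 0.4429, pi_1 = 0.5571. Entropy rate H' = pi_0*H(p01) + pi_1*H(p10) = 0.4429*0.7318 + 0.5571*0.9491 = 0.8529

0.8529 bits/symbol


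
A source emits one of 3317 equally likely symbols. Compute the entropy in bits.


H = log2(n) = log2(3317) = 11.6957

11.6957 bits


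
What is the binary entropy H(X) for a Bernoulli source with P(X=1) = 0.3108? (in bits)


H = -p*log2(p) - (1-p)*log2(1-p). -0.3108*log2(0.3108) = 0.523991; -0.6892*log2(0.6892) = 0.370104. H = 0.523991 + 0.370104 = 0.8941

0.8941 bits


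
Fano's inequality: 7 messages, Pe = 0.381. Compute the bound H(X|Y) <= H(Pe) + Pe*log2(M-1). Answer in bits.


H(Pe) = -Pe*log2(Pe) - (1-Pe)*log2(1-Pe) = -0.381*log2(0.381) - 0.619*log2(0.619) = 0.530404 + 0.428341 = 0.9587. Pe*log2(M-1) = 0.381*log2(6) = 0.984871. Bound = H(Pe) + Pe*log2(M-1) = 0.530404 + 0.428341 + 0.984871 = 1.9436

1.9436 bits


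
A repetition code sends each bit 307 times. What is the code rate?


Rate = k/n = 1/307

1/307


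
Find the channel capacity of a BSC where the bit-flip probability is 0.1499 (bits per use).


H(p) = -p*log2(p) - (1-p)*log2(1-p) = -0.1499*log2(0.1499) - 0.8501*log2(0.8501) = 0.410415 + 0.199175 = 0.6096. C = 1 - H(p) = 1 - 0.6096 = 0.3904

0.3904 bits


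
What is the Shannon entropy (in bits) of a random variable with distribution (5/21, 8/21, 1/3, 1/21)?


H = -sum(p_i * log2(p_i)). Terms: -(5/21)*log2(5/21) = 0.492950; -(8/21)*log2(8/21) = 0.530407; -(1/3)*log2(1/3) = 0.528321; -(1/21)*log2(1/21) = 0.209158. H = 0.492950 + 0.530407 + 0.528321 + 0.209158 = 1.7608

1.7608 bits


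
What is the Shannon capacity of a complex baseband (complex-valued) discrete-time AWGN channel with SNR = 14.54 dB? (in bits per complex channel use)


SNR_linear = 10^(14.54/10) = 28.4446; C = log2(1 + SNR_linear) = log2(1 + 28.4446) = 4.8799

4.8799 bits/channel use


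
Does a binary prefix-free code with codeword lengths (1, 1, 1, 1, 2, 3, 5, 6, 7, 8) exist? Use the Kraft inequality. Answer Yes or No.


Kraft sum = sum(2^(-l_i)) = 2.4336, need <= 1. Result: violated (a binary prefix-free code with these lengths cannot exist)

No


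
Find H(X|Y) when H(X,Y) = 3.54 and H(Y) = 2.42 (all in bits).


H(X|Y) = H(X,Y) - H(Y) = 3.54 - 2.42 = 1.12

1.12 bits


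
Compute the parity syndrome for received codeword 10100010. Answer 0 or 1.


Syndrome = XOR of all bits = 1 XOR 0 XOR 1 XOR 0 XOR 0 XOR 0 XOR 1 XOR 0 = 1

1


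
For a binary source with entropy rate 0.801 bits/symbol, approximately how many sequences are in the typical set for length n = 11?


log2|A_typical| = nH = 11 * 0.801 = 8.811, so |A_typical| ~ 2^8.811 = 4.491e+02

4.491e+02


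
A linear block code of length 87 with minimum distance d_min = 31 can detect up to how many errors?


Detection capability = d_min - 1 = 31 - 1 = 30

30 errors


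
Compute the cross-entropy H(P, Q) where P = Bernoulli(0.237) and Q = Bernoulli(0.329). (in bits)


H(P,Q) = -p*log2(q) - (1-p)*log2(1-q). -0.237*log2(0.329) = 0.380110; -0.763*log2(0.671) = 0.439194. H(P,Q) = 0.380110 + 0.439194 = 0.8193

0.8193 bits


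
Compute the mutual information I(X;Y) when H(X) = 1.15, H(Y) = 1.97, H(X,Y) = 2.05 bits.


I(X;Y) = H(X) + H(Y) - H(X,Y) = 1.15 + 1.97 - 2.05 = 1.07

1.07 bits


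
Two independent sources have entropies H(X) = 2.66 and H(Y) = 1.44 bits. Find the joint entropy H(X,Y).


For independent variables, H(X,Y) = H(X) + H(Y) = 2.66 + 1.44 = 4.1

4.1 bits


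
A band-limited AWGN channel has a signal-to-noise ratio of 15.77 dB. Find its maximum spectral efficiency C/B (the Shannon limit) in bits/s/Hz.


SNR_linear = 10^(15.77/10) = 37.7572; C/B = log2(1 + SNR_linear) = log2(1 + 37.7572) = 5.2764

5.2764 bits/s/Hz


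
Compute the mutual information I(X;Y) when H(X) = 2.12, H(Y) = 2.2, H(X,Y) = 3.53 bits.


I(X;Y) = H(X) + H(Y) - H(X,Y) = 2.12 + 2.2 - 3.53 = 0.79

0.79 bits


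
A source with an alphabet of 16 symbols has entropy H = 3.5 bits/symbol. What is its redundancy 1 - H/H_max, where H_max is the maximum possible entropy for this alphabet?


H_max = log2(K) = log2(16) = 4.0 bits/symbol. Redundancy = 1 - H/H_max = 1 - 3.5/4.0 = 1 - 0.875 = 0.125

0.125


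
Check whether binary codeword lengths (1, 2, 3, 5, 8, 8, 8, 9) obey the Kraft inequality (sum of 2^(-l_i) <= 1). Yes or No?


Kraft sum = sum(2^(-l_i)) = 0.9199, need <= 1. Result: satisfied (a binary prefix-free code with these lengths exists)

Yes


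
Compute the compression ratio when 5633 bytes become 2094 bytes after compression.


Ratio = original / compressed = 5633 / 2094 = 2.6901

2.6901


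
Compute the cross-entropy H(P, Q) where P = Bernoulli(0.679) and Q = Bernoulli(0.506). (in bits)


H(P,Q) = -p*log2(q) - (1-p)*log2(1-q). -0.679*log2(0.506) = 0.667315; -0.321*log2(0.494) = 0.326591. H(P,Q) = 0.667315 + 0.326591 = 0.9939

0.9939 bits


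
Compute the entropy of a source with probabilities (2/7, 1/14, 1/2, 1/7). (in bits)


H = -sum(p_i * log2(p_i)). Terms: -(2/7)*log2(2/7) = 0.516387; -(1/14)*log2(1/14) = 0.271954; -(1/2)*log2(1/2) = 0.500000; -(1/7)*log2(1/7) = 0.401051. H = 0.516387 + 0.271954 + 0.500000 + 0.401051 = 1.6894

1.6894 bits


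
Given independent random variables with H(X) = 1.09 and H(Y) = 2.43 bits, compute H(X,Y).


For independent variables, H(X,Y) = H(X) + H(Y) = 1.09 + 2.43 = 3.52

3.52 bits


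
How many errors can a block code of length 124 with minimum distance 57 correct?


Correction capability = floor((d-1)/2) = floor((57-1)/2) = 28

28 errors


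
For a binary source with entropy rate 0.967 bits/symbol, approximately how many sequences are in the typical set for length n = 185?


log2|A_typical| = nH = 185 * 0.967 = 178.895, so |A_typical| ~ 2^178.895 = 7.125e+53

7.125e+53


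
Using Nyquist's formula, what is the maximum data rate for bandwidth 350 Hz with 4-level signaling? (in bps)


Rate = 2 * B * log2(M) = 2 * 350 * 2.0 = 1400.0

1400.0 bps


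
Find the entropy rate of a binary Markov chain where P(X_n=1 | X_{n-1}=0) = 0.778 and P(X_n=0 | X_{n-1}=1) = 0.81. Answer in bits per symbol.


Stationary distribution: pi_0 = p10/(p01+p10) = 0.5101, pi_1 = 0.4899. Entropy rate H' = pi_0*H(p01) + pi_1*H(p10) = 0.5101*0.7638 + 0.4899*0.7015 = 0.7333

0.7333 bits/symbol


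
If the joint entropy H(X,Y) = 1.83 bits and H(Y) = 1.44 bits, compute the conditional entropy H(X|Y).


H(X|Y) = H(X,Y) - H(Y) = 1.83 - 1.44 = 0.39

0.39 bits


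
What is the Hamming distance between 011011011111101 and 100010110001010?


Count differing positions: ^ ^ ^ . . ^ ^ . ^ ^ ^ . ^ ^ ^ = 11 differences

11


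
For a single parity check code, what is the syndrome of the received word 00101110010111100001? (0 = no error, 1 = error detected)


Syndrome = XOR of all bits = 0 XOR 0 XOR 1 XOR 0 XOR 1 XOR 1 XOR 1 XOR 0 XOR 0 XOR 1 XOR 0 XOR 1 XOR 1 XOR 1 XOR 1 XOR 0 XOR 0 XOR 0 XOR 0 XOR 1 = 0

0


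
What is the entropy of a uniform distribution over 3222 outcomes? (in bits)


H = log2(n) = log2(3222) = 11.6537

11.6537 bits


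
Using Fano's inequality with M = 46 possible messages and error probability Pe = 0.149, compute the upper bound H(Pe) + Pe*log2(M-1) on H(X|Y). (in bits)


H(Pe) = -Pe*log2(Pe) - (1-Pe)*log2(1-Pe) = -0.149*log2(0.149) - 0.851*log2(0.851) = 0.409246 + 0.198086 = 0.6073. Pe*log2(M-1) = 0.149*log2(45) = 0.818286. Bound = H(Pe) + Pe*log2(M-1) = 0.409246 + 0.198086 + 0.818286 = 1.4256

1.4256 bits


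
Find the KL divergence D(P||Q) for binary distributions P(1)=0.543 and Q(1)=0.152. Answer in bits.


KL = p*log2(p/q) + (1-p)*log2((1-p)/(1-q)) = 0.543*log2(0.543/0.152) + 0.457*log2(0.457/0.848) = 0.5898

0.5898 bits


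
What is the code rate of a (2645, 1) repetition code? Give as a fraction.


Rate = k/n = 1/2645

1/2645


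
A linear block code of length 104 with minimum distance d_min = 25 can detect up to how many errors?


Detection capability = d_min - 1 = 25 - 1 = 24

24 errors


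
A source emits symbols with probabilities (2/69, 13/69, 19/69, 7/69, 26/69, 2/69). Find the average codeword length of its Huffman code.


Huffman construction (repeatedly merge the two least-probable nodes; each merge adds 1 bit to every symbol beneath it): 2/69 + 2/69 = 4/69; 4/69 + 7/69 = 11/69; 11/69 + 13/69 = 8/23; 19/69 + 8/23 = 43/69; 26/69 + 43/69 = 1. Resulting codeword lengths (in the order the probabilities were given): (5, 3, 2, 4, 1, 5). L_avg = sum(p_i * l_i) = 2/69*5 + 13/69*3 + 19/69*2 + 7/69*4 + 26/69*1 + 2/69*5 = 151/69 = 2.1884

2.1884 bits


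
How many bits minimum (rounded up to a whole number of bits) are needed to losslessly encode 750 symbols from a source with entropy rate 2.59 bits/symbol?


Minimum bits >= n * H = 750 * 2.59 = 1942.5, rounded up to a whole number of bits = 1943

1943 bits


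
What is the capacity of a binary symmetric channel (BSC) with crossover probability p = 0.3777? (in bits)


H(p) = -p*log2(p) - (1-p)*log2(1-p) = -0.3777*log2(0.3777) - 0.6223*log2(0.6223) = 0.530550 + 0.425851 = 0.9564. C = 1 - H(p) = 1 - 0.9564 = 0.0436

0.0436 bits


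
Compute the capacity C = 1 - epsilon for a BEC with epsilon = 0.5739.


C = 1 - epsilon = 1 - 0.5739 = 0.4261

0.4261 bits


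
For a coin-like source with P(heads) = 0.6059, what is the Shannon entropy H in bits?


H = -p*log2(p) - (1-p)*log2(1-p). -0.6059*log2(0.6059) = 0.437974; -0.3941*log2(0.3941) = 0.529421. H = 0.437974 + 0.529421 = 0.9674

0.9674 bits


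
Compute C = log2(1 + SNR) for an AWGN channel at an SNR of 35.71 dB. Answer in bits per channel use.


SNR_linear = 10^(35.71/10) = 3723.9171; C = log2(1 + SNR_linear) = log2(1 + 3723.9171) = 11.863

11.863 bits/channel use


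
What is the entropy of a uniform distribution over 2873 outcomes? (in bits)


H = log2(n) = log2(2873) = 11.4883

11.4883 bits


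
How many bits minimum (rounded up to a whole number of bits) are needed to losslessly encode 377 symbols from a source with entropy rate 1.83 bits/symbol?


Minimum bits >= n * H = 377 * 1.83 = 689.91, rounded up to a whole number of bits = 690

690 bits


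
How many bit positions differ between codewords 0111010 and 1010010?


Count differing positions: ^ ^ . ^ . . . = 3 differences

3


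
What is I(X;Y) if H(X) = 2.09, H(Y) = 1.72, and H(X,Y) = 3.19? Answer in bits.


I(X;Y) = H(X) + H(Y) - H(X,Y) = 2.09 + 1.72 - 3.19 = 0.62

0.62 bits


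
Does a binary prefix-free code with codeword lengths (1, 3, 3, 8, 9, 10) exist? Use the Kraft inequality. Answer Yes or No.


Kraft sum = sum(2^(-l_i)) = 0.7568, need <= 1. Result: satisfied (a binary prefix-free code with these lengths exists)

Yes


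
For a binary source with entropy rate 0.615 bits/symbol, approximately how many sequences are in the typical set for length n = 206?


log2|A_typical| = nH = 206 * 0.615 = 126.69, so |A_typical| ~ 2^126.69 = 1.372e+38

1.372e+38


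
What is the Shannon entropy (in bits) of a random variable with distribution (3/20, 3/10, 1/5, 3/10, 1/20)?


H = -sum(p_i * log2(p_i)). Terms: -(3/20)*log2(3/20) = 0.410545; -(3/10)*log2(3/10) = 0.521090; -(1/5)*log2(1/5) = 0.464386; -(3/10)*log2(3/10) = 0.521090; -(1/20)*log2(1/20) = 0.216096. H = 0.410545 + 0.521090 + 0.464386 + 0.521090 + 0.216096 = 2.1332

2.1332 bits


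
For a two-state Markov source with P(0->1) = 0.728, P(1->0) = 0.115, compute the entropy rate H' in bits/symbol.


Stationary distribution: pi_0 = p10/(p01+p10) = 0.1364, pi_1 = 0.8636. Entropy rate H' = pi_0*H(p01) + pi_1*H(p10) = 0.1364*0.8443 + 0.8636*0.5148 = 0.5598

0.5598 bits/symbol


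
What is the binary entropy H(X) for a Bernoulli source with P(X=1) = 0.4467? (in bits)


H = -p*log2(p) - (1-p)*log2(1-p). -0.4467*log2(0.4467) = 0.519343; -0.5533*log2(0.5533) = 0.472444. H = 0.519343 + 0.472444 = 0.9918

0.9918 bits


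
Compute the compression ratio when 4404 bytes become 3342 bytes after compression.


Ratio = original / compressed = 4404 / 3342 = 1.3178

1.3178


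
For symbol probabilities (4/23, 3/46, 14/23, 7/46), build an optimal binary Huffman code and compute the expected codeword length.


Huffman construction (repeatedly merge the two least-probable nodes; each merge adds 1 bit to every symbol beneath it): 3/46 + 7/46 = 5/23; 4/23 + 5/23 = 9/23; 9/23 + 14/23 = 1. Resulting codeword lengths (in the order the probabilities were given): (2, 3, 1, 3). L_avg = sum(p_i * l_i) = 4/23*2 + 3/46*3 + 14/23*1 + 7/46*3 = 37/23 = 1.6087

1.6087 bits


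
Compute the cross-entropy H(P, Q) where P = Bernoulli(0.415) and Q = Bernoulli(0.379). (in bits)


H(P,Q) = -p*log2(q) - (1-p)*log2(1-q). -0.415*log2(0.379) = 0.580888; -0.585*log2(0.621) = 0.402091. H(P,Q) = 0.580888 + 0.402091 = 0.983

0.983 bits


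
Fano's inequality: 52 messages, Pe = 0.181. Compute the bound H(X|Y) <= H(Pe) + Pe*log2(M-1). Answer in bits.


H(Pe) = -Pe*log2(Pe) - (1-Pe)*log2(1-Pe) = -0.181*log2(0.181) - 0.819*log2(0.819) = 0.446335 + 0.235925 = 0.6823. Pe*log2(M-1) = 0.181*log2(51) = 1.026709. Bound = H(Pe) + Pe*log2(M-1) = 0.446335 + 0.235925 + 1.026709 = 1.709

1.709 bits


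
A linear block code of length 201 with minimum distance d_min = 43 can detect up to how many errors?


Detection capability = d_min - 1 = 43 - 1 = 42

42 errors


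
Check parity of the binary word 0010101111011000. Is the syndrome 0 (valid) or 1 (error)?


Syndrome = XOR of all bits = 0 XOR 0 XOR 1 XOR 0 XOR 1 XOR 0 XOR 1 XOR 1 XOR 1 XOR 1 XOR 0 XOR 1 XOR 1 XOR 0 XOR 0 XOR 0 = 0

0


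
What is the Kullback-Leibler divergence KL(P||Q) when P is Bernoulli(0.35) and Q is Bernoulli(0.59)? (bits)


KL = p*log2(p/q) + (1-p)*log2((1-p)/(1-q)) = 0.35*log2(0.35/0.59) + 0.65*log2(0.65/0.41) = 0.1685

0.1685 bits


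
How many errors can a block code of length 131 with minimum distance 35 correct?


Correction capability = floor((d-1)/2) = floor((35-1)/2) = 17

17 errors


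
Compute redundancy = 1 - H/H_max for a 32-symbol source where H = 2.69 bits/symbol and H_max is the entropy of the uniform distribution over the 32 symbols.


H_max = log2(K) = log2(32) = 5.0 bits/symbol. Redundancy = 1 - H/H_max = 1 - 2.69/5.0 = 1 - 0.538 = 0.462

0.462


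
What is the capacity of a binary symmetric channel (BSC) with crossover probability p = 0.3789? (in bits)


H(p) = -p*log2(p) - (1-p)*log2(1-p) = -0.3789*log2(0.3789) - 0.6211*log2(0.6211) = 0.530502 + 0.426759 = 0.9573. C = 1 - H(p) = 1 - 0.9573 = 0.0427

0.0427 bits


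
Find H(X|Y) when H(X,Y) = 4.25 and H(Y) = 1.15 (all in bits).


H(X|Y) = H(X,Y) - H(Y) = 4.25 - 1.15 = 3.1

3.1 bits


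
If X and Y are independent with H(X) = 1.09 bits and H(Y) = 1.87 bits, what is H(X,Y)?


For independent variables, H(X,Y) = H(X) + H(Y) = 1.09 + 1.87 = 2.96

2.96 bits


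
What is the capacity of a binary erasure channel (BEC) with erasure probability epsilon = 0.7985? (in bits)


C = 1 - epsilon = 1 - 0.7985 = 0.2015

0.2015 bits


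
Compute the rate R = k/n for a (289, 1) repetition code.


Rate = k/n = 1/289

1/289


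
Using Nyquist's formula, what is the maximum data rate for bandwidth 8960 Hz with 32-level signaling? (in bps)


Rate = 2 * B * log2(M) = 2 * 8960 * 5.0 = 89600.0

89600.0 bps


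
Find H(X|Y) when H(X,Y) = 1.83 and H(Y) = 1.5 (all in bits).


H(X|Y) = H(X,Y) - H(Y) = 1.83 - 1.5 = 0.33

0.33 bits


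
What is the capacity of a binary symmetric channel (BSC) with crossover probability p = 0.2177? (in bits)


H(p) = -p*log2(p) - (1-p)*log2(1-p) = -0.2177*log2(0.2177) - 0.7823*log2(0.7823) = 0.478850 + 0.277095 = 0.7559. C = 1 - H(p) = 1 - 0.7559 = 0.2441

0.2441 bits


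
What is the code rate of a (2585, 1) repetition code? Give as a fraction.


Rate = k/n = 1/2585

1/2585


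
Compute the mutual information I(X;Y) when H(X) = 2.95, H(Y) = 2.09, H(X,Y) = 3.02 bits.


I(X;Y) = H(X) + H(Y) - H(X,Y) = 2.95 + 2.09 - 3.02 = 2.02

2.02 bits


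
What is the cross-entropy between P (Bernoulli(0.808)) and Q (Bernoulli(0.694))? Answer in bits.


H(P,Q) = -p*log2(q) - (1-p)*log2(1-q). -0.808*log2(0.694) = 0.425810; -0.192*log2(0.306) = 0.328012. H(P,Q) = 0.425810 + 0.328012 = 0.7538

0.7538 bits


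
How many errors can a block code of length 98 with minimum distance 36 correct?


Correction capability = floor((d-1)/2) = floor((36-1)/2) = 17

17 errors


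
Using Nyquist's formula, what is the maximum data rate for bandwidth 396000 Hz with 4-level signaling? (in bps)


Rate = 2 * B * log2(M) = 2 * 396000 * 2.0 = 1584000.0

1584000.0 bps


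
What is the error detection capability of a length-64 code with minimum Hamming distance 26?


Detection capability = d_min - 1 = 26 - 1 = 25

25 errors


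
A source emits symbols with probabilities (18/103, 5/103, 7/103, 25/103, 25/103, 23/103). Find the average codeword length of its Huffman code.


Huffman construction (repeatedly merge the two least-probable nodes; each merge adds 1 bit to every symbol beneath it): 5/103 + 7/103 = 12/103; 12/103 + 18/103 = 30/103; 23/103 + 25/103 = 48/103; 25/103 + 30/103 = 55/103; 48/103 + 55/103 = 1. Resulting codeword lengths (in the order the probabilities were given): (3, 4, 4, 2, 2, 2). L_avg = sum(p_i * l_i) = 18/103*3 + 5/103*4 + 7/103*4 + 25/103*2 + 25/103*2 + 23/103*2 = 248/103 = 2.4078

2.4078 bits


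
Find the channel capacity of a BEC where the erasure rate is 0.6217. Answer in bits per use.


C = 1 - epsilon = 1 - 0.6217 = 0.3783

0.3783 bits


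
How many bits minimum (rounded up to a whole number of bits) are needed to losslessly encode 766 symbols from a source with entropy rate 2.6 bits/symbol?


Minimum bits >= n * H = 766 * 2.6 = 1991.6, rounded up to a whole number of bits = 1992

1992 bits


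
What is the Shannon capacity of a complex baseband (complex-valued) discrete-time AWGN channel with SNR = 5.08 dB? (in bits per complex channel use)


SNR_linear = 10^(5.08/10) = 3.2211; C = log2(1 + SNR_linear) = log2(1 + 3.2211) = 2.0776

2.0776 bits/channel use


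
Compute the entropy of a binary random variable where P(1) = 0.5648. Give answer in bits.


H = -p*log2(p) - (1-p)*log2(1-p). -0.5648*log2(0.5648) = 0.465501; -0.4352*log2(0.4352) = 0.522349. H = 0.465501 + 0.522349 = 0.9878

0.9878 bits


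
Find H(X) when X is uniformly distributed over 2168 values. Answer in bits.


H = log2(n) = log2(2168) = 11.0821

11.0821 bits


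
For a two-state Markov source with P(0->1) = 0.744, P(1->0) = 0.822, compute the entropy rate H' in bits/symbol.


Stationary distribution: pi_0 = p10/(p01+p10) = 0.5249, pi_1 = 0.4751. Entropy rate H' = pi_0*H(p01) + pi_1*H(p10) = 0.5249*0.8207 + 0.4751*0.6757 = 0.7518

0.7518 bits/symbol


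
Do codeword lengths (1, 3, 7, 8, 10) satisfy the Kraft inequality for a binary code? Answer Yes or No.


Kraft sum = sum(2^(-l_i)) = 0.6377, need <= 1. Result: satisfied (a binary prefix-free code with these lengths exists)

Yes


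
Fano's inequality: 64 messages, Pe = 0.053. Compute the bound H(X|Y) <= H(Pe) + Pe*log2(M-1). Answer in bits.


H(Pe) = -Pe*log2(Pe) - (1-Pe)*log2(1-Pe) = -0.053*log2(0.053) - 0.947*log2(0.947) = 0.224607 + 0.074400 = 0.299. Pe*log2(M-1) = 0.053*log2(63) = 0.316796. Bound = H(Pe) + Pe*log2(M-1) = 0.224607 + 0.074400 + 0.316796 = 0.6158

0.6158 bits


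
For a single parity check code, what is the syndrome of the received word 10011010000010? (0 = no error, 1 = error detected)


Syndrome = XOR of all bits = 1 XOR 0 XOR 0 XOR 1 XOR 1 XOR 0 XOR 1 XOR 0 XOR 0 XOR 0 XOR 0 XOR 0 XOR 1 XOR 0 = 1

1


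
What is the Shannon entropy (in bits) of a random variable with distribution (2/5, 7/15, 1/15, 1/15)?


H = -sum(p_i * log2(p_i)). Terms: -(2/5)*log2(2/5) = 0.528771; -(7/15)*log2(7/15) = 0.513117; -(1/15)*log2(1/15) = 0.260459; -(1/15)*log2(1/15) = 0.260459. H = 0.528771 + 0.513117 + 0.260459 + 0.260459 = 1.5628

1.5628 bits


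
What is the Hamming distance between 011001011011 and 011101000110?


Count differing positions: . . . ^ . . . ^ ^ ^ . ^ = 5 differences

5


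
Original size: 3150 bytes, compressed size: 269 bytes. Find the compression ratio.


Ratio = original / compressed = 3150 / 269 = 11.71

11.71


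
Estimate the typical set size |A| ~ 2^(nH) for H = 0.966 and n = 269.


log2|A_typical| = nH = 269 * 0.966 = 259.854, so |A_typical| ~ 2^259.854 = 1.674e+78

1.674e+78


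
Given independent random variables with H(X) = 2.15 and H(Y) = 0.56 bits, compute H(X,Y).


For independent variables, H(X,Y) = H(X) + H(Y) = 2.15 + 0.56 = 2.71

2.71 bits


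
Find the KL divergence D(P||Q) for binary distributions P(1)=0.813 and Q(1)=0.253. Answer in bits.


KL = p*log2(p/q) + (1-p)*log2((1-p)/(1-q)) = 0.813*log2(0.813/0.253) + 0.187*log2(0.187/0.747) = 0.9955

0.9955 bits


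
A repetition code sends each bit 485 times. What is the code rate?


Rate = k/n = 1/485

1/485


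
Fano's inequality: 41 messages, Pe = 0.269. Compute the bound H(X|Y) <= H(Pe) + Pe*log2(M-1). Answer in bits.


H(Pe) = -Pe*log2(Pe) - (1-Pe)*log2(1-Pe) = -0.269*log2(0.269) - 0.731*log2(0.731) = 0.509573 + 0.330453 = 0.84. Pe*log2(M-1) = 0.269*log2(40) = 1.431599. Bound = H(Pe) + Pe*log2(M-1) = 0.509573 + 0.330453 + 1.431599 = 2.2716

2.2716 bits


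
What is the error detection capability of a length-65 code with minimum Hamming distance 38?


Detection capability = d_min - 1 = 38 - 1 = 37

37 errors


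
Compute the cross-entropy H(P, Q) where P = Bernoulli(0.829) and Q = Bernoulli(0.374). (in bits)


H(P,Q) = -p*log2(q) - (1-p)*log2(1-q). -0.829*log2(0.374) = 1.176260; -0.171*log2(0.626) = 0.115556. H(P,Q) = 1.176260 + 0.115556 = 1.2918

1.2918 bits


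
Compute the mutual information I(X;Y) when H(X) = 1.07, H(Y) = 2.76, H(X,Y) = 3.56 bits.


I(X;Y) = H(X) + H(Y) - H(X,Y) = 1.07 + 2.76 - 3.56 = 0.27

0.27 bits


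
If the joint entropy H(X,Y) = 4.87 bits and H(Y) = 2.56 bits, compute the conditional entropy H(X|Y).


H(X|Y) = H(X,Y) - H(Y) = 4.87 - 2.56 = 2.31

2.31 bits


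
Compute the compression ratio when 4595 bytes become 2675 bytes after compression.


Ratio = original / compressed = 4595 / 2675 = 1.7178

1.7178


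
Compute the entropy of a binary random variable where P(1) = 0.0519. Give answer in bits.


H = -p*log2(p) - (1-p)*log2(1-p). -0.0519*log2(0.0519) = 0.221516; -0.9481*log2(0.9481) = 0.072898. H = 0.221516 + 0.072898 = 0.2944

0.2944 bits


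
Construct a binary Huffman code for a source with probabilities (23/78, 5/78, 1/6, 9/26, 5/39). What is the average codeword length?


Huffman construction (repeatedly merge the two least-probable nodes; each merge adds 1 bit to every symbol beneath it): 5/78 + 5/39 = 5/26; 1/6 + 5/26 = 14/39; 23/78 + 9/26 = 25/39; 14/39 + 25/39 = 1. Resulting codeword lengths (in the order the probabilities were given): (2, 3, 2, 2, 3). L_avg = sum(p_i * l_i) = 23/78*2 + 5/78*3 + 1/6*2 + 9/26*2 + 5/39*3 = 57/26 = 2.1923

2.1923 bits


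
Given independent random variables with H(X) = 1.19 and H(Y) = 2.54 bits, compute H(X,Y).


For independent variables, H(X,Y) = H(X) + H(Y) = 1.19 + 2.54 = 3.73

3.73 bits


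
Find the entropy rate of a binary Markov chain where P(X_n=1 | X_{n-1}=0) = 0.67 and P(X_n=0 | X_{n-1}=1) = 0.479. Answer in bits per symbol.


Stationary distribution: pi_0 = p10/(p01+p10) = 0.4169, pi_1 = 0.5831. Entropy rate H' = pi_0*H(p01) + pi_1*H(p10) = 0.4169*0.9149 + 0.5831*0.9987 = 0.9638

0.9638 bits/symbol


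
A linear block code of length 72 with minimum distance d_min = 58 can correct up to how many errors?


Correction capability = floor((d-1)/2) = floor((58-1)/2) = 28

28 errors


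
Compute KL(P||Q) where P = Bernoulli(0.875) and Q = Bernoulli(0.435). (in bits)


KL = p*log2(p/q) + (1-p)*log2((1-p)/(1-q)) = 0.875*log2(0.875/0.435) + 0.125*log2(0.125/0.565) = 0.6102

0.6102 bits


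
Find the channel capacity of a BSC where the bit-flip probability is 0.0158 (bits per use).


H(p) = -p*log2(p) - (1-p)*log2(1-p) = -0.0158*log2(0.0158) - 0.9842*log2(0.9842) = 0.094546 + 0.022614 = 0.1172. C = 1 - H(p) = 1 - 0.1172 = 0.8828

0.8828 bits


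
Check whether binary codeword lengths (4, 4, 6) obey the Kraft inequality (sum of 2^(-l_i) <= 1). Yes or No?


Kraft sum = sum(2^(-l_i)) = 0.1406, need <= 1. Result: satisfied (a binary prefix-free code with these lengths exists)

Yes


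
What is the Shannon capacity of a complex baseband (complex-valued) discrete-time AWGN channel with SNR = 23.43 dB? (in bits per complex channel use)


SNR_linear = 10^(23.43/10) = 220.2926; C = log2(1 + SNR_linear) = log2(1 + 220.2926) = 7.7898

7.7898 bits/channel use


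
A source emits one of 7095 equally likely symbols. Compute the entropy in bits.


H = log2(n) = log2(7095) = 12.7926

12.7926 bits


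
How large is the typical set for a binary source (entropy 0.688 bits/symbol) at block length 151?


log2|A_typical| = nH = 151 * 0.688 = 103.888, so |A_typical| ~ 2^103.888 = 1.877e+31

1.877e+31


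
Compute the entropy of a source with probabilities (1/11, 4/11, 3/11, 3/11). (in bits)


H = -sum(p_i * log2(p_i)). Terms: -(1/11)*log2(1/11) = 0.314494; -(4/11)*log2(4/11) = 0.530702; -(3/11)*log2(3/11) = 0.511219; -(3/11)*log2(3/11) = 0.511219. H = 0.314494 + 0.530702 + 0.511219 + 0.511219 = 1.8676

1.8676 bits


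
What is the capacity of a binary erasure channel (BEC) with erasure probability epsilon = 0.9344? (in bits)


C = 1 - epsilon = 1 - 0.9344 = 0.0656

0.0656 bits


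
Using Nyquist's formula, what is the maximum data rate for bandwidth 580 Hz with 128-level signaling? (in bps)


Rate = 2 * B * log2(M) = 2 * 580 * 7.0 = 8120.0

8120.0 bps


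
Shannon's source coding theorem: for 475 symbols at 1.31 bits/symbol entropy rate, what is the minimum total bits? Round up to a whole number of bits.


Minimum bits >= n * H = 475 * 1.31 = 622.25, rounded up to a whole number of bits = 623

623 bits


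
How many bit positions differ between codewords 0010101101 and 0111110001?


Count differing positions: . ^ . ^ . ^ ^ ^ . . = 5 differences

5


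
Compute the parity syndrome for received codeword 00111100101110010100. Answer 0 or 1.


Syndrome = XOR of all bits = 0 XOR 0 XOR 1 XOR 1 XOR 1 XOR 1 XOR 0 XOR 0 XOR 1 XOR 0 XOR 1 XOR 1 XOR 1 XOR 0 XOR 0 XOR 1 XOR 0 XOR 1 XOR 0 XOR 0 = 0

0


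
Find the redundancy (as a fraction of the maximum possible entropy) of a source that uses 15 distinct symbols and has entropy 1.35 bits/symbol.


H_max = log2(K) = log2(15) = 3.9069 bits/symbol. Redundancy = 1 - H/H_max = 1 - 1.35/3.9069 = 1 - 0.3455 = 0.6545

0.6545


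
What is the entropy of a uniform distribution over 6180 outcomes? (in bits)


H = log2(n) = log2(6180) = 12.5934

12.5934 bits


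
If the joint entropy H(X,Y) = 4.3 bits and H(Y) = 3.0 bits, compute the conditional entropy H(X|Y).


H(X|Y) = H(X,Y) - H(Y) = 4.3 - 3.0 = 1.3

1.3 bits


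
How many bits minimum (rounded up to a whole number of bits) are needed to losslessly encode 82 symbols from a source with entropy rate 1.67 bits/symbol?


Minimum bits >= n * H = 82 * 1.67 = 136.94, rounded up to a whole number of bits = 137

137 bits


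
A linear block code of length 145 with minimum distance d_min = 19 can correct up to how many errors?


Correction capability = floor((d-1)/2) = floor((19-1)/2) = 9

9 errors


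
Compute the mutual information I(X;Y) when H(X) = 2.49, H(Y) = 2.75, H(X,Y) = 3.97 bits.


I(X;Y) = H(X) + H(Y) - H(X,Y) = 2.49 + 2.75 - 3.97 = 1.27

1.27 bits


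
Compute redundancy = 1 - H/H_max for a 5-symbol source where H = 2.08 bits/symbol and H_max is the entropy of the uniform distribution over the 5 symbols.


H_max = log2(K) = log2(5) = 2.3219 bits/symbol. Redundancy = 1 - H/H_max = 1 - 2.08/2.3219 = 1 - 0.8958 = 0.1042

0.1042


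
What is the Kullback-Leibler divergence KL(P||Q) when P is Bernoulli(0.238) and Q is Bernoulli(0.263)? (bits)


KL = p*log2(p/q) + (1-p)*log2((1-p)/(1-q)) = 0.238*log2(0.238/0.263) + 0.762*log2(0.762/0.737) = 0.0024

0.0024 bits


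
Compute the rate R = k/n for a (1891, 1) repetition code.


Rate = k/n = 1/1891

1/1891


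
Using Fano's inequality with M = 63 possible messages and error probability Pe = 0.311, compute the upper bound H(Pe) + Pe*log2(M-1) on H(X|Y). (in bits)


H(Pe) = -Pe*log2(Pe) - (1-Pe)*log2(1-Pe) = -0.311*log2(0.311) - 0.689*log2(0.689) = 0.524039 + 0.370285 = 0.8943. Pe*log2(M-1) = 0.311*log2(62) = 1.851755. Bound = H(Pe) + Pe*log2(M-1) = 0.524039 + 0.370285 + 1.851755 = 2.7461

2.7461 bits


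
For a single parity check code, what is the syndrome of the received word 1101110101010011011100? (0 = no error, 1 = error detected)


Syndrome = XOR of all bits = 1 XOR 1 XOR 0 XOR 1 XOR 1 XOR 1 XOR 0 XOR 1 XOR 0 XOR 1 XOR 0 XOR 1 XOR 0 XOR 0 XOR 1 XOR 1 XOR 0 XOR 1 XOR 1 XOR 1 XOR 0 XOR 0 = 1

1


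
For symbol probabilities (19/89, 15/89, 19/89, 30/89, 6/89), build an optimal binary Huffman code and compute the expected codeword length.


Huffman construction (repeatedly merge the two least-probable nodes; each merge adds 1 bit to every symbol beneath it): 6/89 + 15/89 = 21/89; 19/89 + 19/89 = 38/89; 21/89 + 30/89 = 51/89; 38/89 + 51/89 = 1. Resulting codeword lengths (in the order the probabilities were given): (2, 3, 2, 2, 3). L_avg = sum(p_i * l_i) = 19/89*2 + 15/89*3 + 19/89*2 + 30/89*2 + 6/89*3 = 199/89 = 2.236

2.236 bits


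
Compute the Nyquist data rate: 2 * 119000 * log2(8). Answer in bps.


Rate = 2 * B * log2(M) = 2 * 119000 * 3.0 = 714000.0

714000.0 bps


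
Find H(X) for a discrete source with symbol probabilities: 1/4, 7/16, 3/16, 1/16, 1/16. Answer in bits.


H = -sum(p_i * log2(p_i)). Terms: -(1/4)*log2(1/4) = 0.500000; -(7/16)*log2(7/16) = 0.521782; -(3/16)*log2(3/16) = 0.452820; -(1/16)*log2(1/16) = 0.250000; -(1/16)*log2(1/16) = 0.250000. H = 0.500000 + 0.521782 + 0.452820 + 0.250000 + 0.250000 = 1.9746

1.9746 bits


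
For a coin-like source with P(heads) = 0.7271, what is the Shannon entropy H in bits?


H = -p*log2(p) - (1-p)*log2(1-p). -0.7271*log2(0.7271) = 0.334302; -0.2729*log2(0.2729) = 0.511293. H = 0.334302 + 0.511293 = 0.8456

0.8456 bits


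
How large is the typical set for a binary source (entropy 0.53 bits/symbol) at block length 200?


log2|A_typical| = nH = 200 * 0.53 = 106.0, so |A_typical| ~ 2^106.0 = 8.113e+31

8.113e+31


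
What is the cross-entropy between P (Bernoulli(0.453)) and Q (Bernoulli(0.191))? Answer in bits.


H(P,Q) = -p*log2(q) - (1-p)*log2(1-q). -0.453*log2(0.191) = 1.081925; -0.547*log2(0.809) = 0.167266. H(P,Q) = 1.081925 + 0.167266 = 1.2492

1.2492 bits


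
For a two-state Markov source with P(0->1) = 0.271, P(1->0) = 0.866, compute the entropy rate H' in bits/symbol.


Stationary distribution: pi_0 = p10/(p01+p10) = 0.7617, pi_1 = 0.2383. Entropy rate H' = pi_0*H(p01) + pi_1*H(p10) = 0.7617*0.8429 + 0.2383*0.5683 = 0.7774

0.7774 bits/symbol


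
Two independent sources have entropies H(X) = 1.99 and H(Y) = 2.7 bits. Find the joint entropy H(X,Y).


For independent variables, H(X,Y) = H(X) + H(Y) = 1.99 + 2.7 = 4.69

4.69 bits


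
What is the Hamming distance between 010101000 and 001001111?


Count differing positions: . ^ ^ ^ . . ^ ^ ^ = 6 differences

6


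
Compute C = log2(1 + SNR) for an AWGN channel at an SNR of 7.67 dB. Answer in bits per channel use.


SNR_linear = 10^(7.67/10) = 5.8479; C = log2(1 + SNR_linear) = log2(1 + 5.8479) = 2.7757

2.7757 bits/channel use


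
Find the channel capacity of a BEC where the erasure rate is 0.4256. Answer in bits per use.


C = 1 - epsilon = 1 - 0.4256 = 0.5744

0.5744 bits


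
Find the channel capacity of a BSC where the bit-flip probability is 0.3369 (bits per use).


H(p) = -p*log2(p) - (1-p)*log2(1-p) = -0.3369*log2(0.3369) - 0.6631*log2(0.6631) = 0.528801 + 0.393020 = 0.9218. C = 1 - H(p) = 1 - 0.9218 = 0.0782

0.0782 bits


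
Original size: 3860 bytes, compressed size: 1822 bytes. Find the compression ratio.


Ratio = original / compressed = 3860 / 1822 = 2.1186

2.1186


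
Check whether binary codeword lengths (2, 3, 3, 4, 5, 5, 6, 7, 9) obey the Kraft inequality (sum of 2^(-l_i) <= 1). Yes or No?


Kraft sum = sum(2^(-l_i)) = 0.6504, need <= 1. Result: satisfied (a binary prefix-free code with these lengths exists)

Yes


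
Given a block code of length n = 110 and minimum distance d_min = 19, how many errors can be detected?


Detection capability = d_min - 1 = 19 - 1 = 18

18 errors


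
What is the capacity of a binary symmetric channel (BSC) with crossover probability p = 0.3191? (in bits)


H(p) = -p*log2(p) - (1-p)*log2(1-p) = -0.3191*log2(0.3191) - 0.6809*log2(0.6809) = 0.525851 + 0.377549 = 0.9034. C = 1 - H(p) = 1 - 0.9034 = 0.0966

0.0966 bits


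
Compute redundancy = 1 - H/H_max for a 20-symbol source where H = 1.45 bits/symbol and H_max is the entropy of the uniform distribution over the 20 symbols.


H_max = log2(K) = log2(20) = 4.3219 bits/symbol. Redundancy = 1 - H/H_max = 1 - 1.45/4.3219 = 1 - 0.3355 = 0.6645

0.6645


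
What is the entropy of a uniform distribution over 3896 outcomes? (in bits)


H = log2(n) = log2(3896) = 11.9278

11.9278 bits


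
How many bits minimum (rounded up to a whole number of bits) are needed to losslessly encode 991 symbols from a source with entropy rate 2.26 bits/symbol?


Minimum bits >= n * H = 991 * 2.26 = 2239.66, rounded up to a whole number of bits = 2240

2240 bits


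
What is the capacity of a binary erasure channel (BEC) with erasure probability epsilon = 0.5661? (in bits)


C = 1 - epsilon = 1 - 0.5661 = 0.4339

0.4339 bits


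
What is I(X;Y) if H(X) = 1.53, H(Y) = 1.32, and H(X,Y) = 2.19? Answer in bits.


I(X;Y) = H(X) + H(Y) - H(X,Y) = 1.53 + 1.32 - 2.19 = 0.66

0.66 bits


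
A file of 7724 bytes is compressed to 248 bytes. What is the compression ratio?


Ratio = original / compressed = 7724 / 248 = 31.1452

31.1452


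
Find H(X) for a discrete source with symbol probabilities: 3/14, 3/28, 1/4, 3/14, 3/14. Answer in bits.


H = -sum(p_i * log2(p_i)). Terms: -(3/14)*log2(3/14) = 0.476227; -(3/28)*log2(3/28) = 0.345256; -(1/4)*log2(1/4) = 0.500000; -(3/14)*log2(3/14) = 0.476227; -(3/14)*log2(3/14) = 0.476227. H = 0.476227 + 0.345256 + 0.500000 + 0.476227 + 0.476227 = 2.2739

2.2739 bits


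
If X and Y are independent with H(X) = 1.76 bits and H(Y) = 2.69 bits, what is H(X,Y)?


For independent variables, H(X,Y) = H(X) + H(Y) = 1.76 + 2.69 = 4.45

4.45 bits


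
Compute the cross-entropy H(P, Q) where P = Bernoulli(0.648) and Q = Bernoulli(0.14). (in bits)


H(P,Q) = -p*log2(q) - (1-p)*log2(1-q). -0.648*log2(0.14) = 1.838053; -0.352*log2(0.86) = 0.076592. H(P,Q) = 1.838053 + 0.076592 = 1.9146

1.9146 bits


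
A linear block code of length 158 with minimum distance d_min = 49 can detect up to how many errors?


Detection capability = d_min - 1 = 49 - 1 = 48

48 errors


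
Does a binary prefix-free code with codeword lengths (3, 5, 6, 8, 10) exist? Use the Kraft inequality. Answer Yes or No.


Kraft sum = sum(2^(-l_i)) = 0.1768, need <= 1. Result: satisfied (a binary prefix-free code with these lengths exists)

Yes


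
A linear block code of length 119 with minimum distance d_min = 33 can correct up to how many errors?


Correction capability = floor((d-1)/2) = floor((33-1)/2) = 16

16 errors


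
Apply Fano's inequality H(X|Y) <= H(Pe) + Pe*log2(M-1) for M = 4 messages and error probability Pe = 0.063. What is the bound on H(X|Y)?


H(Pe) = -Pe*log2(Pe) - (1-Pe)*log2(1-Pe) = -0.063*log2(0.063) - 0.937*log2(0.937) = 0.251276 + 0.087965 = 0.3392. Pe*log2(M-1) = 0.063*log2(3) = 0.099853. Bound = H(Pe) + Pe*log2(M-1) = 0.251276 + 0.087965 + 0.099853 = 0.4391

0.4391 bits


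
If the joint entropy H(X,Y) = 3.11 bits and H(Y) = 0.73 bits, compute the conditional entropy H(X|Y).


H(X|Y) = H(X,Y) - H(Y) = 3.11 - 0.73 = 2.38

2.38 bits


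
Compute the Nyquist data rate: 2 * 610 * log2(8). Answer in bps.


Rate = 2 * B * log2(M) = 2 * 610 * 3.0 = 3660.0

3660.0 bps


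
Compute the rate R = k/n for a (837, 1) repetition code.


Rate = k/n = 1/837

1/837


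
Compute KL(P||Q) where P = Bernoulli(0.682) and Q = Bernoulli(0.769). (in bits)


KL = p*log2(p/q) + (1-p)*log2((1-p)/(1-q)) = 0.682*log2(0.682/0.769) + 0.318*log2(0.318/0.231) = 0.0285

0.0285 bits


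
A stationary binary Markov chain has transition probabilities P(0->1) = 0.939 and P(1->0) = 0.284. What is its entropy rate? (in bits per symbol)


Stationary distribution: pi_0 = p10/(p01+p10) = 0.2322, pi_1 = 0.7678. Entropy rate H' = pi_0*H(p01) + pi_1*H(p10) = 0.2322*0.3314 + 0.7678*0.8608 = 0.7379

0.7379 bits/symbol


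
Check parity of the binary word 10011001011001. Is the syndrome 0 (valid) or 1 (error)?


Syndrome = XOR of all bits = 1 XOR 0 XOR 0 XOR 1 XOR 1 XOR 0 XOR 0 XOR 1 XOR 0 XOR 1 XOR 1 XOR 0 XOR 0 XOR 1 = 1

1


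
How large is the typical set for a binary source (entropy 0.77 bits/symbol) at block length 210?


log2|A_typical| = nH = 210 * 0.77 = 161.7, so |A_typical| ~ 2^161.7 = 4.748e+48

4.748e+48


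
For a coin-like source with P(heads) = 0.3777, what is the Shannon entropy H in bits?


H = -p*log2(p) - (1-p)*log2(1-p). -0.3777*log2(0.3777) = 0.530550; -0.6223*log2(0.6223) = 0.425851. H = 0.530550 + 0.425851 = 0.9564

0.9564 bits


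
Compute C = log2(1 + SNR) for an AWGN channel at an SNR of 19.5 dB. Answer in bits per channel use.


SNR_linear = 10^(19.5/10) = 89.1251; C = log2(1 + SNR_linear) = log2(1 + 89.1251) = 6.4939

6.4939 bits/channel use
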